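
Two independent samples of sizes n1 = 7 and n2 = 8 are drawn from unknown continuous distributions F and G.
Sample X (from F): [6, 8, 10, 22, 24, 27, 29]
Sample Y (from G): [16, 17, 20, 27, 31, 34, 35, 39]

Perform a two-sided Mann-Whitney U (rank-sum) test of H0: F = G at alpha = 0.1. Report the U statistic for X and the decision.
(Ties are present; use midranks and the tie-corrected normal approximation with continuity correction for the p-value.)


Step 1: Combine and sort all 15 observations; assign midranks.
sorted (value, group): (6,X), (8,X), (10,X), (16,Y), (17,Y), (20,Y), (22,X), (24,X), (27,X), (27,Y), (29,X), (31,Y), (34,Y), (35,Y), (39,Y)
ranks: 6->1, 8->2, 10->3, 16->4, 17->5, 20->6, 22->7, 24->8, 27->9.5, 27->9.5, 29->11, 31->12, 34->13, 35->14, 39->15
Step 2: Rank sum for X: R1 = 1 + 2 + 3 + 7 + 8 + 9.5 + 11 = 41.5.
Step 3: U_X = R1 - n1(n1+1)/2 = 41.5 - 7*8/2 = 41.5 - 28 = 13.5.
       U_Y = n1*n2 - U_X = 56 - 13.5 = 42.5.
Step 4: Ties are present, so use the tie-corrected normal approximation (with continuity correction) for the p-value.
Step 5: p-value = 0.104882; compare to alpha = 0.1. fail to reject H0.

U_X = 13.5, p = 0.104882, fail to reject H0 at alpha = 0.1.


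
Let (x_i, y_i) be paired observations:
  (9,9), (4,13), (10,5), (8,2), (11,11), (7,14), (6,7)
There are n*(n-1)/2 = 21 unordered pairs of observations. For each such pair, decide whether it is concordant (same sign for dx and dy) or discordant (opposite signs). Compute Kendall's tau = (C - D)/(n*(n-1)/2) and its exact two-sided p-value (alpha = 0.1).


Step 1: Enumerate the 21 unordered pairs (i,j) with i<j and classify each by sign(x_j-x_i) * sign(y_j-y_i).
  (1,2):dx=-5,dy=+4->D; (1,3):dx=+1,dy=-4->D; (1,4):dx=-1,dy=-7->C; (1,5):dx=+2,dy=+2->C
  (1,6):dx=-2,dy=+5->D; (1,7):dx=-3,dy=-2->C; (2,3):dx=+6,dy=-8->D; (2,4):dx=+4,dy=-11->D
  (2,5):dx=+7,dy=-2->D; (2,6):dx=+3,dy=+1->C; (2,7):dx=+2,dy=-6->D; (3,4):dx=-2,dy=-3->C
  (3,5):dx=+1,dy=+6->C; (3,6):dx=-3,dy=+9->D; (3,7):dx=-4,dy=+2->D; (4,5):dx=+3,dy=+9->C
  (4,6):dx=-1,dy=+12->D; (4,7):dx=-2,dy=+5->D; (5,6):dx=-4,dy=+3->D; (5,7):dx=-5,dy=-4->C
  (6,7):dx=-1,dy=-7->C
Step 2: C = 9, D = 12, total pairs = 21.
Step 3: tau = (C - D)/(n(n-1)/2) = (9 - 12)/21 = -0.142857.
Step 4: Exact two-sided p-value (enumerate n! = 5040 permutations of y under H0): p = 0.772619.
Step 5: alpha = 0.1. fail to reject H0.

tau_b = -0.1429 (C=9, D=12), p = 0.772619, fail to reject H0.


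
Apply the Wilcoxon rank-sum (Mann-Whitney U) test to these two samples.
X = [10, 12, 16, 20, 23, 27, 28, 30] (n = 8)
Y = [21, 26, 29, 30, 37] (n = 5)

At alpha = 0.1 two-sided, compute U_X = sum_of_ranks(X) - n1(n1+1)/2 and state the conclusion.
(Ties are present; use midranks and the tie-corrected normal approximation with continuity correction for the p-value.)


Step 1: Combine and sort all 13 observations; assign midranks.
sorted (value, group): (10,X), (12,X), (16,X), (20,X), (21,Y), (23,X), (26,Y), (27,X), (28,X), (29,Y), (30,X), (30,Y), (37,Y)
ranks: 10->1, 12->2, 16->3, 20->4, 21->5, 23->6, 26->7, 27->8, 28->9, 29->10, 30->11.5, 30->11.5, 37->13
Step 2: Rank sum for X: R1 = 1 + 2 + 3 + 4 + 6 + 8 + 9 + 11.5 = 44.5.
Step 3: U_X = R1 - n1(n1+1)/2 = 44.5 - 8*9/2 = 44.5 - 36 = 8.5.
       U_Y = n1*n2 - U_X = 40 - 8.5 = 31.5.
Step 4: Ties are present, so use the tie-corrected normal approximation (with continuity correction) for the p-value.
Step 5: p-value = 0.106864; compare to alpha = 0.1. fail to reject H0.

U_X = 8.5, p = 0.106864, fail to reject H0 at alpha = 0.1.


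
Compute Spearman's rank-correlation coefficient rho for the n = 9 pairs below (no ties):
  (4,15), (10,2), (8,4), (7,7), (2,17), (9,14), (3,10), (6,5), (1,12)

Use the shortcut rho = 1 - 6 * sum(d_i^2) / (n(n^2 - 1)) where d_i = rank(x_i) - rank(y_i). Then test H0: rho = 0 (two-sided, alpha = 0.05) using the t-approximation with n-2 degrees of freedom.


Step 1: Rank x and y separately (midranks; no ties here).
rank(x): 4->4, 10->9, 8->7, 7->6, 2->2, 9->8, 3->3, 6->5, 1->1
rank(y): 15->8, 2->1, 4->2, 7->4, 17->9, 14->7, 10->5, 5->3, 12->6
Step 2: d_i = R_x(i) - R_y(i); compute d_i^2.
  (4-8)^2=16, (9-1)^2=64, (7-2)^2=25, (6-4)^2=4, (2-9)^2=49, (8-7)^2=1, (3-5)^2=4, (5-3)^2=4, (1-6)^2=25
sum(d^2) = 192.
Step 3: rho = 1 - 6*192 / (9*(9^2 - 1)) = 1 - 1152/720 = -0.600000.
Step 4: Under H0, t = rho * sqrt((n-2)/(1-rho^2)) = -1.9843 ~ t(7).
Step 5: Two-sided p-value from the t-distribution with 7 df = 0.087623.
Step 6: alpha = 0.05. fail to reject H0.

rho = -0.6000, p = 0.087623, fail to reject H0 at alpha = 0.05.


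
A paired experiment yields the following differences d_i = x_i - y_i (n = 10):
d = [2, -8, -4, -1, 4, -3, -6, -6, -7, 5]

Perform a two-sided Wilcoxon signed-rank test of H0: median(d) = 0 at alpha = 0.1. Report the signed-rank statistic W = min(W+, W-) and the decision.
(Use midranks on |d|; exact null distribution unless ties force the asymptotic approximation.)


Step 1: Drop any zero differences (none here) and take |d_i|.
|d| = [2, 8, 4, 1, 4, 3, 6, 6, 7, 5]
Step 2: Midrank |d_i| (ties get averaged ranks).
ranks: |2|->2, |8|->10, |4|->4.5, |1|->1, |4|->4.5, |3|->3, |6|->7.5, |6|->7.5, |7|->9, |5|->6
Step 3: Attach original signs; sum ranks with positive sign and with negative sign.
W+ = 2 + 4.5 + 6 = 12.5
W- = 10 + 4.5 + 1 + 3 + 7.5 + 7.5 + 9 = 42.5
(Check: W+ + W- = 55 should equal n(n+1)/2 = 55.)
Step 4: Test statistic W = min(W+, W-) = 12.5.
Step 5: Ties in |d|, so use the tie-corrected normal approximation.
        E[W] = n(n+1)/4 = 10*11/4 = 27.5.
        Tie groups: |d|=4 (t=2), |d|=6 (t=2); sum(t^3 - t) = 12.
        Var[W] = n(n+1)(2n+1)/24 - sum(t^3-t)/48 = 2310/24 - 12/48 = 96.
        z = (W - E[W]) / sqrt(Var[W]) = (12.5 - 27.5) / 9.7980 = -1.5309.
        Two-sided p = 2*Phi(z) = 0.125786.
Step 6: alpha = 0.1. fail to reject H0.

W+ = 12.5, W- = 42.5, W = min = 12.5, p = 0.125786, fail to reject H0.


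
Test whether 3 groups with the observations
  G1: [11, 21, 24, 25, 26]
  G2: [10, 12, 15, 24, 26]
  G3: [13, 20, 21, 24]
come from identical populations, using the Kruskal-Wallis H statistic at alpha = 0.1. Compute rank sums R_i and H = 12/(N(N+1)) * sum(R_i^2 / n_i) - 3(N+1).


Step 1: Combine all N = 14 observations and assign midranks.
sorted (value, group, rank): (10,G2,1), (11,G1,2), (12,G2,3), (13,G3,4), (15,G2,5), (20,G3,6), (21,G1,7.5), (21,G3,7.5), (24,G1,10), (24,G2,10), (24,G3,10), (25,G1,12), (26,G1,13.5), (26,G2,13.5)
Step 2: Sum ranks within each group.
R_1 = 45 (n_1 = 5)
R_2 = 32.5 (n_2 = 5)
R_3 = 27.5 (n_3 = 4)
Step 3: H = 12/(N(N+1)) * sum(R_i^2/n_i) - 3(N+1)
     = 12/(14*15) * (45^2/5 + 32.5^2/5 + 27.5^2/4) - 3*15
     = 0.057143 * 805.312 - 45
     = 1.017857.
Step 4: Ties present; correction factor C = 1 - 36/(14^3 - 14) = 0.986813. Corrected H = 1.017857 / 0.986813 = 1.031459.
Step 5: Under H0, H ~ chi^2(2); p-value = 0.597065.
Step 6: alpha = 0.1. fail to reject H0.

H = 1.0315, df = 2, p = 0.597065, fail to reject H0.


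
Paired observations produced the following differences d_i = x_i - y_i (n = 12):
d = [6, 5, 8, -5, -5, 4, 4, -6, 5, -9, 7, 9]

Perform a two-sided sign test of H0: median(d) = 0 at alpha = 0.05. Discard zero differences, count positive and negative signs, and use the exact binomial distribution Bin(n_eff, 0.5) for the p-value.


Step 1: Discard zero differences. Original n = 12; n_eff = number of nonzero differences = 12.
Nonzero differences (with sign): +6, +5, +8, -5, -5, +4, +4, -6, +5, -9, +7, +9
Step 2: Count signs: positive = 8, negative = 4.
Step 3: Under H0: P(positive) = 0.5, so the number of positives S ~ Bin(12, 0.5).
Step 4: Two-sided exact p-value = sum of Bin(12,0.5) probabilities at or below the observed probability = 0.387695.
Step 5: alpha = 0.05. fail to reject H0.

n_eff = 12, pos = 8, neg = 4, p = 0.387695, fail to reject H0.


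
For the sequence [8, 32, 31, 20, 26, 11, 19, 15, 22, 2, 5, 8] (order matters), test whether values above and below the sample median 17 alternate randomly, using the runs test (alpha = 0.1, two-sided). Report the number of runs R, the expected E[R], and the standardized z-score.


Step 1: Compute median = 17; label A = above, B = below.
Labels in order: BAAAABABABBB  (n_A = 6, n_B = 6)
Step 2: Count runs R = 7.
Step 3: Under H0 (random ordering), E[R] = 2*n_A*n_B/(n_A+n_B) + 1 = 2*6*6/12 + 1 = 7.0000.
        Var[R] = 2*n_A*n_B*(2*n_A*n_B - n_A - n_B) / ((n_A+n_B)^2 * (n_A+n_B-1)) = 4320/1584 = 2.7273.
        SD[R] = 1.6514.
Step 4: R = E[R], so z = 0 with no continuity correction.
Step 5: Two-sided p-value via normal approximation = 2*(1 - Phi(|z|)) = 1.000000.
Step 6: alpha = 0.1. fail to reject H0.

R = 7, z = 0.0000, p = 1.000000, fail to reject H0.


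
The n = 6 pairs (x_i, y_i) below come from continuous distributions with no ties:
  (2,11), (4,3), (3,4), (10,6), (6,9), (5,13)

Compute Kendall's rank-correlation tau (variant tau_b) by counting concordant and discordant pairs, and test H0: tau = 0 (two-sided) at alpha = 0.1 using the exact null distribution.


Step 1: Enumerate the 15 unordered pairs (i,j) with i<j and classify each by sign(x_j-x_i) * sign(y_j-y_i).
  (1,2):dx=+2,dy=-8->D; (1,3):dx=+1,dy=-7->D; (1,4):dx=+8,dy=-5->D; (1,5):dx=+4,dy=-2->D
  (1,6):dx=+3,dy=+2->C; (2,3):dx=-1,dy=+1->D; (2,4):dx=+6,dy=+3->C; (2,5):dx=+2,dy=+6->C
  (2,6):dx=+1,dy=+10->C; (3,4):dx=+7,dy=+2->C; (3,5):dx=+3,dy=+5->C; (3,6):dx=+2,dy=+9->C
  (4,5):dx=-4,dy=+3->D; (4,6):dx=-5,dy=+7->D; (5,6):dx=-1,dy=+4->D
Step 2: C = 7, D = 8, total pairs = 15.
Step 3: tau = (C - D)/(n(n-1)/2) = (7 - 8)/15 = -0.066667.
Step 4: Exact two-sided p-value (enumerate n! = 720 permutations of y under H0): p = 1.000000.
Step 5: alpha = 0.1. fail to reject H0.

tau_b = -0.0667 (C=7, D=8), p = 1.000000, fail to reject H0.


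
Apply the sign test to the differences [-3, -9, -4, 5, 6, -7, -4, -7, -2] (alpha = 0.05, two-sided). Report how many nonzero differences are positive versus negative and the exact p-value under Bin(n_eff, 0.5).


Step 1: Discard zero differences. Original n = 9; n_eff = number of nonzero differences = 9.
Nonzero differences (with sign): -3, -9, -4, +5, +6, -7, -4, -7, -2
Step 2: Count signs: positive = 2, negative = 7.
Step 3: Under H0: P(positive) = 0.5, so the number of positives S ~ Bin(9, 0.5).
Step 4: Two-sided exact p-value = sum of Bin(9,0.5) probabilities at or below the observed probability = 0.179688.
Step 5: alpha = 0.05. fail to reject H0.

n_eff = 9, pos = 2, neg = 7, p = 0.179688, fail to reject H0.


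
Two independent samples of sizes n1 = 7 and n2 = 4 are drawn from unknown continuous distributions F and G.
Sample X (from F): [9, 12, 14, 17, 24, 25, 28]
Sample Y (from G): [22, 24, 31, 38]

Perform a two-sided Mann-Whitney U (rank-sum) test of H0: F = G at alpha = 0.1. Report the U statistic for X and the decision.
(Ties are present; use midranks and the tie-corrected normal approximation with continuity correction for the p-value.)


Step 1: Combine and sort all 11 observations; assign midranks.
sorted (value, group): (9,X), (12,X), (14,X), (17,X), (22,Y), (24,X), (24,Y), (25,X), (28,X), (31,Y), (38,Y)
ranks: 9->1, 12->2, 14->3, 17->4, 22->5, 24->6.5, 24->6.5, 25->8, 28->9, 31->10, 38->11
Step 2: Rank sum for X: R1 = 1 + 2 + 3 + 4 + 6.5 + 8 + 9 = 33.5.
Step 3: U_X = R1 - n1(n1+1)/2 = 33.5 - 7*8/2 = 33.5 - 28 = 5.5.
       U_Y = n1*n2 - U_X = 28 - 5.5 = 22.5.
Step 4: Ties are present, so use the tie-corrected normal approximation (with continuity correction) for the p-value.
Step 5: p-value = 0.129695; compare to alpha = 0.1. fail to reject H0.

U_X = 5.5, p = 0.129695, fail to reject H0 at alpha = 0.1.


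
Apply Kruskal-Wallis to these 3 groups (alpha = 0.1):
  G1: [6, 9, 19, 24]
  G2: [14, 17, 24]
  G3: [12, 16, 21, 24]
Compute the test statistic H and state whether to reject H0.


Step 1: Combine all N = 11 observations and assign midranks.
sorted (value, group, rank): (6,G1,1), (9,G1,2), (12,G3,3), (14,G2,4), (16,G3,5), (17,G2,6), (19,G1,7), (21,G3,8), (24,G1,10), (24,G2,10), (24,G3,10)
Step 2: Sum ranks within each group.
R_1 = 20 (n_1 = 4)
R_2 = 20 (n_2 = 3)
R_3 = 26 (n_3 = 4)
Step 3: H = 12/(N(N+1)) * sum(R_i^2/n_i) - 3(N+1)
     = 12/(11*12) * (20^2/4 + 20^2/3 + 26^2/4) - 3*12
     = 0.090909 * 402.333 - 36
     = 0.575758.
Step 4: Ties present; correction factor C = 1 - 24/(11^3 - 11) = 0.981818. Corrected H = 0.575758 / 0.981818 = 0.586420.
Step 5: Under H0, H ~ chi^2(2); p-value = 0.745866.
Step 6: alpha = 0.1. fail to reject H0.

H = 0.5864, df = 2, p = 0.745866, fail to reject H0.


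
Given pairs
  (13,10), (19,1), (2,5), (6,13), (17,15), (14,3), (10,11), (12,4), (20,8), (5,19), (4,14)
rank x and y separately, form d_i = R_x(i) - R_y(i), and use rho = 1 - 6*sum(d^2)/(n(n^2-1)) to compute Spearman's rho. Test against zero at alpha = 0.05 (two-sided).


Step 1: Rank x and y separately (midranks; no ties here).
rank(x): 13->7, 19->10, 2->1, 6->4, 17->9, 14->8, 10->5, 12->6, 20->11, 5->3, 4->2
rank(y): 10->6, 1->1, 5->4, 13->8, 15->10, 3->2, 11->7, 4->3, 8->5, 19->11, 14->9
Step 2: d_i = R_x(i) - R_y(i); compute d_i^2.
  (7-6)^2=1, (10-1)^2=81, (1-4)^2=9, (4-8)^2=16, (9-10)^2=1, (8-2)^2=36, (5-7)^2=4, (6-3)^2=9, (11-5)^2=36, (3-11)^2=64, (2-9)^2=49
sum(d^2) = 306.
Step 3: rho = 1 - 6*306 / (11*(11^2 - 1)) = 1 - 1836/1320 = -0.390909.
Step 4: Under H0, t = rho * sqrt((n-2)/(1-rho^2)) = -1.2741 ~ t(9).
Step 5: Two-sided p-value from the t-distribution with 9 df = 0.234540.
Step 6: alpha = 0.05. fail to reject H0.

rho = -0.3909, p = 0.234540, fail to reject H0 at alpha = 0.05.


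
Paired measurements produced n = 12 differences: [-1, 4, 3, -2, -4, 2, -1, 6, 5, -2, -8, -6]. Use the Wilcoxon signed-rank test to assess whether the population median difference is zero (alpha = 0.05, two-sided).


Step 1: Drop any zero differences (none here) and take |d_i|.
|d| = [1, 4, 3, 2, 4, 2, 1, 6, 5, 2, 8, 6]
Step 2: Midrank |d_i| (ties get averaged ranks).
ranks: |1|->1.5, |4|->7.5, |3|->6, |2|->4, |4|->7.5, |2|->4, |1|->1.5, |6|->10.5, |5|->9, |2|->4, |8|->12, |6|->10.5
Step 3: Attach original signs; sum ranks with positive sign and with negative sign.
W+ = 7.5 + 6 + 4 + 10.5 + 9 = 37
W- = 1.5 + 4 + 7.5 + 1.5 + 4 + 12 + 10.5 = 41
(Check: W+ + W- = 78 should equal n(n+1)/2 = 78.)
Step 4: Test statistic W = min(W+, W-) = 37.
Step 5: Ties in |d|, so use the tie-corrected normal approximation.
        E[W] = n(n+1)/4 = 12*13/4 = 39.
        Tie groups: |d|=1 (t=2), |d|=2 (t=3), |d|=4 (t=2), |d|=6 (t=2); sum(t^3 - t) = 42.
        Var[W] = n(n+1)(2n+1)/24 - sum(t^3-t)/48 = 3900/24 - 42/48 = 161.625.
        z = (W - E[W]) / sqrt(Var[W]) = (37 - 39) / 12.7132 = -0.1573.
        Two-sided p = 2*Phi(z) = 0.874995.
Step 6: alpha = 0.05. fail to reject H0.

W+ = 37, W- = 41, W = min = 37, p = 0.874995, fail to reject H0.


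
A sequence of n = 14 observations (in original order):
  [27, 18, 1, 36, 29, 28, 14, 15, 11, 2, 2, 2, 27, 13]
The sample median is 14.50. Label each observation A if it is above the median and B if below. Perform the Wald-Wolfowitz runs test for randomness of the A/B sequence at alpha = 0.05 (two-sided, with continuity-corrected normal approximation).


Step 1: Compute median = 14.50; label A = above, B = below.
Labels in order: AABAAABABBBBAB  (n_A = 7, n_B = 7)
Step 2: Count runs R = 8.
Step 3: Under H0 (random ordering), E[R] = 2*n_A*n_B/(n_A+n_B) + 1 = 2*7*7/14 + 1 = 8.0000.
        Var[R] = 2*n_A*n_B*(2*n_A*n_B - n_A - n_B) / ((n_A+n_B)^2 * (n_A+n_B-1)) = 8232/2548 = 3.2308.
        SD[R] = 1.7974.
Step 4: R = E[R], so z = 0 with no continuity correction.
Step 5: Two-sided p-value via normal approximation = 2*(1 - Phi(|z|)) = 1.000000.
Step 6: alpha = 0.05. fail to reject H0.

R = 8, z = 0.0000, p = 1.000000, fail to reject H0.


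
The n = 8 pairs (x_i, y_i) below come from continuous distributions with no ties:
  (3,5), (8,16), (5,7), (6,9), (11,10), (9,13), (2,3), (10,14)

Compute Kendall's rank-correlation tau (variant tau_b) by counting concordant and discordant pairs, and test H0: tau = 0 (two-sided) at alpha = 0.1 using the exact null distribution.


Step 1: Enumerate the 28 unordered pairs (i,j) with i<j and classify each by sign(x_j-x_i) * sign(y_j-y_i).
  (1,2):dx=+5,dy=+11->C; (1,3):dx=+2,dy=+2->C; (1,4):dx=+3,dy=+4->C; (1,5):dx=+8,dy=+5->C
  (1,6):dx=+6,dy=+8->C; (1,7):dx=-1,dy=-2->C; (1,8):dx=+7,dy=+9->C; (2,3):dx=-3,dy=-9->C
  (2,4):dx=-2,dy=-7->C; (2,5):dx=+3,dy=-6->D; (2,6):dx=+1,dy=-3->D; (2,7):dx=-6,dy=-13->C
  (2,8):dx=+2,dy=-2->D; (3,4):dx=+1,dy=+2->C; (3,5):dx=+6,dy=+3->C; (3,6):dx=+4,dy=+6->C
  (3,7):dx=-3,dy=-4->C; (3,8):dx=+5,dy=+7->C; (4,5):dx=+5,dy=+1->C; (4,6):dx=+3,dy=+4->C
  (4,7):dx=-4,dy=-6->C; (4,8):dx=+4,dy=+5->C; (5,6):dx=-2,dy=+3->D; (5,7):dx=-9,dy=-7->C
  (5,8):dx=-1,dy=+4->D; (6,7):dx=-7,dy=-10->C; (6,8):dx=+1,dy=+1->C; (7,8):dx=+8,dy=+11->C
Step 2: C = 23, D = 5, total pairs = 28.
Step 3: tau = (C - D)/(n(n-1)/2) = (23 - 5)/28 = 0.642857.
Step 4: Exact two-sided p-value (enumerate n! = 40320 permutations of y under H0): p = 0.031151.
Step 5: alpha = 0.1. reject H0.

tau_b = 0.6429 (C=23, D=5), p = 0.031151, reject H0.


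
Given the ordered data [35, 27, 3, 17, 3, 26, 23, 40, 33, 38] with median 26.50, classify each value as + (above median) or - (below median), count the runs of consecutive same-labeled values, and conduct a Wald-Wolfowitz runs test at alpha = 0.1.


Step 1: Compute median = 26.50; label A = above, B = below.
Labels in order: AABBBBBAAA  (n_A = 5, n_B = 5)
Step 2: Count runs R = 3.
Step 3: Under H0 (random ordering), E[R] = 2*n_A*n_B/(n_A+n_B) + 1 = 2*5*5/10 + 1 = 6.0000.
        Var[R] = 2*n_A*n_B*(2*n_A*n_B - n_A - n_B) / ((n_A+n_B)^2 * (n_A+n_B-1)) = 2000/900 = 2.2222.
        SD[R] = 1.4907.
Step 4: Continuity-corrected z = (R + 0.5 - E[R]) / SD[R] = (3 + 0.5 - 6.0000) / 1.4907 = -1.6771.
Step 5: Two-sided p-value via normal approximation = 2*(1 - Phi(|z|)) = 0.093533.
Step 6: alpha = 0.1. reject H0.

R = 3, z = -1.6771, p = 0.093533, reject H0.


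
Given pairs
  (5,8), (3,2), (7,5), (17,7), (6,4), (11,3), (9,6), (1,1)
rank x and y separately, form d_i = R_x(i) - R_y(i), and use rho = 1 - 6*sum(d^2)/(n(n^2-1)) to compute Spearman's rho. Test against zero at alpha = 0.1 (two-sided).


Step 1: Rank x and y separately (midranks; no ties here).
rank(x): 5->3, 3->2, 7->5, 17->8, 6->4, 11->7, 9->6, 1->1
rank(y): 8->8, 2->2, 5->5, 7->7, 4->4, 3->3, 6->6, 1->1
Step 2: d_i = R_x(i) - R_y(i); compute d_i^2.
  (3-8)^2=25, (2-2)^2=0, (5-5)^2=0, (8-7)^2=1, (4-4)^2=0, (7-3)^2=16, (6-6)^2=0, (1-1)^2=0
sum(d^2) = 42.
Step 3: rho = 1 - 6*42 / (8*(8^2 - 1)) = 1 - 252/504 = 0.500000.
Step 4: Under H0, t = rho * sqrt((n-2)/(1-rho^2)) = 1.4142 ~ t(6).
Step 5: Two-sided p-value from the t-distribution with 6 df = 0.207031.
Step 6: alpha = 0.1. fail to reject H0.

rho = 0.5000, p = 0.207031, fail to reject H0 at alpha = 0.1.


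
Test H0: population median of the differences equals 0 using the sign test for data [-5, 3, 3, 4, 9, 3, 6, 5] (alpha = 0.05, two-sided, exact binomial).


Step 1: Discard zero differences. Original n = 8; n_eff = number of nonzero differences = 8.
Nonzero differences (with sign): -5, +3, +3, +4, +9, +3, +6, +5
Step 2: Count signs: positive = 7, negative = 1.
Step 3: Under H0: P(positive) = 0.5, so the number of positives S ~ Bin(8, 0.5).
Step 4: Two-sided exact p-value = sum of Bin(8,0.5) probabilities at or below the observed probability = 0.070312.
Step 5: alpha = 0.05. fail to reject H0.

n_eff = 8, pos = 7, neg = 1, p = 0.070312, fail to reject H0.


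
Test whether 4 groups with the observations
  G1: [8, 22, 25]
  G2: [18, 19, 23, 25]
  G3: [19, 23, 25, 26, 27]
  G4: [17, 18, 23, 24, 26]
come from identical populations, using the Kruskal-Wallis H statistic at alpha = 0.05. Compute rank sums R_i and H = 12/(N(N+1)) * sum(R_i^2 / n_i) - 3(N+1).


Step 1: Combine all N = 17 observations and assign midranks.
sorted (value, group, rank): (8,G1,1), (17,G4,2), (18,G2,3.5), (18,G4,3.5), (19,G2,5.5), (19,G3,5.5), (22,G1,7), (23,G2,9), (23,G3,9), (23,G4,9), (24,G4,11), (25,G1,13), (25,G2,13), (25,G3,13), (26,G3,15.5), (26,G4,15.5), (27,G3,17)
Step 2: Sum ranks within each group.
R_1 = 21 (n_1 = 3)
R_2 = 31 (n_2 = 4)
R_3 = 60 (n_3 = 5)
R_4 = 41 (n_4 = 5)
Step 3: H = 12/(N(N+1)) * sum(R_i^2/n_i) - 3(N+1)
     = 12/(17*18) * (21^2/3 + 31^2/4 + 60^2/5 + 41^2/5) - 3*18
     = 0.039216 * 1443.45 - 54
     = 2.605882.
Step 4: Ties present; correction factor C = 1 - 66/(17^3 - 17) = 0.986520. Corrected H = 2.605882 / 0.986520 = 2.641491.
Step 5: Under H0, H ~ chi^2(3); p-value = 0.450262.
Step 6: alpha = 0.05. fail to reject H0.

H = 2.6415, df = 3, p = 0.450262, fail to reject H0.


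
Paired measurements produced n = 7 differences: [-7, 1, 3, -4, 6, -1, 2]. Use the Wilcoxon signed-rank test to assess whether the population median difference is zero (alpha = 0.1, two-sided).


Step 1: Drop any zero differences (none here) and take |d_i|.
|d| = [7, 1, 3, 4, 6, 1, 2]
Step 2: Midrank |d_i| (ties get averaged ranks).
ranks: |7|->7, |1|->1.5, |3|->4, |4|->5, |6|->6, |1|->1.5, |2|->3
Step 3: Attach original signs; sum ranks with positive sign and with negative sign.
W+ = 1.5 + 4 + 6 + 3 = 14.5
W- = 7 + 5 + 1.5 = 13.5
(Check: W+ + W- = 28 should equal n(n+1)/2 = 28.)
Step 4: Test statistic W = min(W+, W-) = 13.5.
Step 5: Ties in |d|, so use the tie-corrected normal approximation.
        E[W] = n(n+1)/4 = 7*8/4 = 14.
        Tie groups: |d|=1 (t=2); sum(t^3 - t) = 6.
        Var[W] = n(n+1)(2n+1)/24 - sum(t^3-t)/48 = 840/24 - 6/48 = 34.875.
        z = (W - E[W]) / sqrt(Var[W]) = (13.5 - 14) / 5.9055 = -0.0847.
        Two-sided p = 2*Phi(z) = 0.932526.
Step 6: alpha = 0.1. fail to reject H0.

W+ = 14.5, W- = 13.5, W = min = 13.5, p = 0.932526, fail to reject H0.


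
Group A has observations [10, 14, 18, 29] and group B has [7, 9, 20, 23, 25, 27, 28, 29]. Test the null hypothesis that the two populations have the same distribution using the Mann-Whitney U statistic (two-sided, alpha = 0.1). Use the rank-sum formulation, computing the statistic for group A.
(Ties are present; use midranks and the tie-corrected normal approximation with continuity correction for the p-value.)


Step 1: Combine and sort all 12 observations; assign midranks.
sorted (value, group): (7,Y), (9,Y), (10,X), (14,X), (18,X), (20,Y), (23,Y), (25,Y), (27,Y), (28,Y), (29,X), (29,Y)
ranks: 7->1, 9->2, 10->3, 14->4, 18->5, 20->6, 23->7, 25->8, 27->9, 28->10, 29->11.5, 29->11.5
Step 2: Rank sum for X: R1 = 3 + 4 + 5 + 11.5 = 23.5.
Step 3: U_X = R1 - n1(n1+1)/2 = 23.5 - 4*5/2 = 23.5 - 10 = 13.5.
       U_Y = n1*n2 - U_X = 32 - 13.5 = 18.5.
Step 4: Ties are present, so use the tie-corrected normal approximation (with continuity correction) for the p-value.
Step 5: p-value = 0.733647; compare to alpha = 0.1. fail to reject H0.

U_X = 13.5, p = 0.733647, fail to reject H0 at alpha = 0.1.


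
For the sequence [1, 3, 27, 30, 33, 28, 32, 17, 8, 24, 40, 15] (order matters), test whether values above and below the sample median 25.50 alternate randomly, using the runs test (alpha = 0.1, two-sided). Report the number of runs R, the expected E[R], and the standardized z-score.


Step 1: Compute median = 25.50; label A = above, B = below.
Labels in order: BBAAAAABBBAB  (n_A = 6, n_B = 6)
Step 2: Count runs R = 5.
Step 3: Under H0 (random ordering), E[R] = 2*n_A*n_B/(n_A+n_B) + 1 = 2*6*6/12 + 1 = 7.0000.
        Var[R] = 2*n_A*n_B*(2*n_A*n_B - n_A - n_B) / ((n_A+n_B)^2 * (n_A+n_B-1)) = 4320/1584 = 2.7273.
        SD[R] = 1.6514.
Step 4: Continuity-corrected z = (R + 0.5 - E[R]) / SD[R] = (5 + 0.5 - 7.0000) / 1.6514 = -0.9083.
Step 5: Two-sided p-value via normal approximation = 2*(1 - Phi(|z|)) = 0.363722.
Step 6: alpha = 0.1. fail to reject H0.

R = 5, z = -0.9083, p = 0.363722, fail to reject H0.


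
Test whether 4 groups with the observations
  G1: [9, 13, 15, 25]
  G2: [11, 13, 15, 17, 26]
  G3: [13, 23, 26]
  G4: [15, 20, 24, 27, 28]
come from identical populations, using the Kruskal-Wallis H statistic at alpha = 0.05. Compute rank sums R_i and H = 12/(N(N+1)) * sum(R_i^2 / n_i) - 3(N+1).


Step 1: Combine all N = 17 observations and assign midranks.
sorted (value, group, rank): (9,G1,1), (11,G2,2), (13,G1,4), (13,G2,4), (13,G3,4), (15,G1,7), (15,G2,7), (15,G4,7), (17,G2,9), (20,G4,10), (23,G3,11), (24,G4,12), (25,G1,13), (26,G2,14.5), (26,G3,14.5), (27,G4,16), (28,G4,17)
Step 2: Sum ranks within each group.
R_1 = 25 (n_1 = 4)
R_2 = 36.5 (n_2 = 5)
R_3 = 29.5 (n_3 = 3)
R_4 = 62 (n_4 = 5)
Step 3: H = 12/(N(N+1)) * sum(R_i^2/n_i) - 3(N+1)
     = 12/(17*18) * (25^2/4 + 36.5^2/5 + 29.5^2/3 + 62^2/5) - 3*18
     = 0.039216 * 1481.58 - 54
     = 4.101307.
Step 4: Ties present; correction factor C = 1 - 54/(17^3 - 17) = 0.988971. Corrected H = 4.101307 / 0.988971 = 4.147047.
Step 5: Under H0, H ~ chi^2(3); p-value = 0.246017.
Step 6: alpha = 0.05. fail to reject H0.

H = 4.1470, df = 3, p = 0.246017, fail to reject H0.


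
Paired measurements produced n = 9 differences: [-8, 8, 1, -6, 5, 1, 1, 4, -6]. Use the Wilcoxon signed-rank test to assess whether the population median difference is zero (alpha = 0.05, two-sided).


Step 1: Drop any zero differences (none here) and take |d_i|.
|d| = [8, 8, 1, 6, 5, 1, 1, 4, 6]
Step 2: Midrank |d_i| (ties get averaged ranks).
ranks: |8|->8.5, |8|->8.5, |1|->2, |6|->6.5, |5|->5, |1|->2, |1|->2, |4|->4, |6|->6.5
Step 3: Attach original signs; sum ranks with positive sign and with negative sign.
W+ = 8.5 + 2 + 5 + 2 + 2 + 4 = 23.5
W- = 8.5 + 6.5 + 6.5 = 21.5
(Check: W+ + W- = 45 should equal n(n+1)/2 = 45.)
Step 4: Test statistic W = min(W+, W-) = 21.5.
Step 5: Ties in |d|, so use the tie-corrected normal approximation.
        E[W] = n(n+1)/4 = 9*10/4 = 22.5.
        Tie groups: |d|=1 (t=3), |d|=6 (t=2), |d|=8 (t=2); sum(t^3 - t) = 36.
        Var[W] = n(n+1)(2n+1)/24 - sum(t^3-t)/48 = 1710/24 - 36/48 = 70.5.
        z = (W - E[W]) / sqrt(Var[W]) = (21.5 - 22.5) / 8.3964 = -0.1191.
        Two-sided p = 2*Phi(z) = 0.905198.
Step 6: alpha = 0.05. fail to reject H0.

W+ = 23.5, W- = 21.5, W = min = 21.5, p = 0.905198, fail to reject H0.


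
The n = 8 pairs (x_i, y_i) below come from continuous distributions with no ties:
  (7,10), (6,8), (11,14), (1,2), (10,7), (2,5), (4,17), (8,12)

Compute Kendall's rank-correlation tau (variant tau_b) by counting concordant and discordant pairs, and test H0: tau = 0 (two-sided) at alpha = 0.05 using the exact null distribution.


Step 1: Enumerate the 28 unordered pairs (i,j) with i<j and classify each by sign(x_j-x_i) * sign(y_j-y_i).
  (1,2):dx=-1,dy=-2->C; (1,3):dx=+4,dy=+4->C; (1,4):dx=-6,dy=-8->C; (1,5):dx=+3,dy=-3->D
  (1,6):dx=-5,dy=-5->C; (1,7):dx=-3,dy=+7->D; (1,8):dx=+1,dy=+2->C; (2,3):dx=+5,dy=+6->C
  (2,4):dx=-5,dy=-6->C; (2,5):dx=+4,dy=-1->D; (2,6):dx=-4,dy=-3->C; (2,7):dx=-2,dy=+9->D
  (2,8):dx=+2,dy=+4->C; (3,4):dx=-10,dy=-12->C; (3,5):dx=-1,dy=-7->C; (3,6):dx=-9,dy=-9->C
  (3,7):dx=-7,dy=+3->D; (3,8):dx=-3,dy=-2->C; (4,5):dx=+9,dy=+5->C; (4,6):dx=+1,dy=+3->C
  (4,7):dx=+3,dy=+15->C; (4,8):dx=+7,dy=+10->C; (5,6):dx=-8,dy=-2->C; (5,7):dx=-6,dy=+10->D
  (5,8):dx=-2,dy=+5->D; (6,7):dx=+2,dy=+12->C; (6,8):dx=+6,dy=+7->C; (7,8):dx=+4,dy=-5->D
Step 2: C = 20, D = 8, total pairs = 28.
Step 3: tau = (C - D)/(n(n-1)/2) = (20 - 8)/28 = 0.428571.
Step 4: Exact two-sided p-value (enumerate n! = 40320 permutations of y under H0): p = 0.178869.
Step 5: alpha = 0.05. fail to reject H0.

tau_b = 0.4286 (C=20, D=8), p = 0.178869, fail to reject H0.


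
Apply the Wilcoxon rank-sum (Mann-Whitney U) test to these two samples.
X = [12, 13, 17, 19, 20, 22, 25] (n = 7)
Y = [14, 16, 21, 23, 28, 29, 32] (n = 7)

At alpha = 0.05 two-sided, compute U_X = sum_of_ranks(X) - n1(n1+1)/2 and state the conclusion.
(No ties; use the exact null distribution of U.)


Step 1: Combine and sort all 14 observations; assign midranks.
sorted (value, group): (12,X), (13,X), (14,Y), (16,Y), (17,X), (19,X), (20,X), (21,Y), (22,X), (23,Y), (25,X), (28,Y), (29,Y), (32,Y)
ranks: 12->1, 13->2, 14->3, 16->4, 17->5, 19->6, 20->7, 21->8, 22->9, 23->10, 25->11, 28->12, 29->13, 32->14
Step 2: Rank sum for X: R1 = 1 + 2 + 5 + 6 + 7 + 9 + 11 = 41.
Step 3: U_X = R1 - n1(n1+1)/2 = 41 - 7*8/2 = 41 - 28 = 13.
       U_Y = n1*n2 - U_X = 49 - 13 = 36.
Step 4: No ties, so the exact null distribution of U (based on enumerating the C(14,7) = 3432 equally likely rank assignments) gives the two-sided p-value.
Step 5: p-value = 0.164918; compare to alpha = 0.05. fail to reject H0.

U_X = 13, p = 0.164918, fail to reject H0 at alpha = 0.05.


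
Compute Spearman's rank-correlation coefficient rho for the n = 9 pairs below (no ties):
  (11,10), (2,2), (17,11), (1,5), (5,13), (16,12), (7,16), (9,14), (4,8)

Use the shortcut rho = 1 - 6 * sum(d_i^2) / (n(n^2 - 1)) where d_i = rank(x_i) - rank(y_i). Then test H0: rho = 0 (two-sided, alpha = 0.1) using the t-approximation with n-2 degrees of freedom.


Step 1: Rank x and y separately (midranks; no ties here).
rank(x): 11->7, 2->2, 17->9, 1->1, 5->4, 16->8, 7->5, 9->6, 4->3
rank(y): 10->4, 2->1, 11->5, 5->2, 13->7, 12->6, 16->9, 14->8, 8->3
Step 2: d_i = R_x(i) - R_y(i); compute d_i^2.
  (7-4)^2=9, (2-1)^2=1, (9-5)^2=16, (1-2)^2=1, (4-7)^2=9, (8-6)^2=4, (5-9)^2=16, (6-8)^2=4, (3-3)^2=0
sum(d^2) = 60.
Step 3: rho = 1 - 6*60 / (9*(9^2 - 1)) = 1 - 360/720 = 0.500000.
Step 4: Under H0, t = rho * sqrt((n-2)/(1-rho^2)) = 1.5275 ~ t(7).
Step 5: Two-sided p-value from the t-distribution with 7 df = 0.170471.
Step 6: alpha = 0.1. fail to reject H0.

rho = 0.5000, p = 0.170471, fail to reject H0 at alpha = 0.1.


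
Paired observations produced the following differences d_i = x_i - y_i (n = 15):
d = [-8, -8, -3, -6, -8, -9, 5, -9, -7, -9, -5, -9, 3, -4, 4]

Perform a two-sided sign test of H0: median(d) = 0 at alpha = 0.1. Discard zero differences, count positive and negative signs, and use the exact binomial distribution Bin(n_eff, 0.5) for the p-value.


Step 1: Discard zero differences. Original n = 15; n_eff = number of nonzero differences = 15.
Nonzero differences (with sign): -8, -8, -3, -6, -8, -9, +5, -9, -7, -9, -5, -9, +3, -4, +4
Step 2: Count signs: positive = 3, negative = 12.
Step 3: Under H0: P(positive) = 0.5, so the number of positives S ~ Bin(15, 0.5).
Step 4: Two-sided exact p-value = sum of Bin(15,0.5) probabilities at or below the observed probability = 0.035156.
Step 5: alpha = 0.1. reject H0.

n_eff = 15, pos = 3, neg = 12, p = 0.035156, reject H0.


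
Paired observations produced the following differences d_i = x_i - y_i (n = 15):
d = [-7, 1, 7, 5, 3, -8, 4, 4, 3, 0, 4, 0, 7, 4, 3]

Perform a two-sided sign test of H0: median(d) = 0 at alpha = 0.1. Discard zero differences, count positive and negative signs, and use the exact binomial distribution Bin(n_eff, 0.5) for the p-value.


Step 1: Discard zero differences. Original n = 15; n_eff = number of nonzero differences = 13.
Nonzero differences (with sign): -7, +1, +7, +5, +3, -8, +4, +4, +3, +4, +7, +4, +3
Step 2: Count signs: positive = 11, negative = 2.
Step 3: Under H0: P(positive) = 0.5, so the number of positives S ~ Bin(13, 0.5).
Step 4: Two-sided exact p-value = sum of Bin(13,0.5) probabilities at or below the observed probability = 0.022461.
Step 5: alpha = 0.1. reject H0.

n_eff = 13, pos = 11, neg = 2, p = 0.022461, reject H0.


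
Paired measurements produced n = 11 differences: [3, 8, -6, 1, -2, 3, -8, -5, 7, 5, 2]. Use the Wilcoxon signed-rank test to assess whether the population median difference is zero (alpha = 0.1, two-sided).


Step 1: Drop any zero differences (none here) and take |d_i|.
|d| = [3, 8, 6, 1, 2, 3, 8, 5, 7, 5, 2]
Step 2: Midrank |d_i| (ties get averaged ranks).
ranks: |3|->4.5, |8|->10.5, |6|->8, |1|->1, |2|->2.5, |3|->4.5, |8|->10.5, |5|->6.5, |7|->9, |5|->6.5, |2|->2.5
Step 3: Attach original signs; sum ranks with positive sign and with negative sign.
W+ = 4.5 + 10.5 + 1 + 4.5 + 9 + 6.5 + 2.5 = 38.5
W- = 8 + 2.5 + 10.5 + 6.5 = 27.5
(Check: W+ + W- = 66 should equal n(n+1)/2 = 66.)
Step 4: Test statistic W = min(W+, W-) = 27.5.
Step 5: Ties in |d|, so use the tie-corrected normal approximation.
        E[W] = n(n+1)/4 = 11*12/4 = 33.
        Tie groups: |d|=2 (t=2), |d|=3 (t=2), |d|=5 (t=2), |d|=8 (t=2); sum(t^3 - t) = 24.
        Var[W] = n(n+1)(2n+1)/24 - sum(t^3-t)/48 = 3036/24 - 24/48 = 126.
        z = (W - E[W]) / sqrt(Var[W]) = (27.5 - 33) / 11.2250 = -0.4900.
        Two-sided p = 2*Phi(z) = 0.624149.
Step 6: alpha = 0.1. fail to reject H0.

W+ = 38.5, W- = 27.5, W = min = 27.5, p = 0.624149, fail to reject H0.


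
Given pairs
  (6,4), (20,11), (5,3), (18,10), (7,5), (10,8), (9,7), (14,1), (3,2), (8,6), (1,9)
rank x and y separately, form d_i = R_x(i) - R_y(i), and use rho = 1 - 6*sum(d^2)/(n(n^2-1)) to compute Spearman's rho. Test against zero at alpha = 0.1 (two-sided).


Step 1: Rank x and y separately (midranks; no ties here).
rank(x): 6->4, 20->11, 5->3, 18->10, 7->5, 10->8, 9->7, 14->9, 3->2, 8->6, 1->1
rank(y): 4->4, 11->11, 3->3, 10->10, 5->5, 8->8, 7->7, 1->1, 2->2, 6->6, 9->9
Step 2: d_i = R_x(i) - R_y(i); compute d_i^2.
  (4-4)^2=0, (11-11)^2=0, (3-3)^2=0, (10-10)^2=0, (5-5)^2=0, (8-8)^2=0, (7-7)^2=0, (9-1)^2=64, (2-2)^2=0, (6-6)^2=0, (1-9)^2=64
sum(d^2) = 128.
Step 3: rho = 1 - 6*128 / (11*(11^2 - 1)) = 1 - 768/1320 = 0.418182.
Step 4: Under H0, t = rho * sqrt((n-2)/(1-rho^2)) = 1.3811 ~ t(9).
Step 5: Two-sided p-value from the t-distribution with 9 df = 0.200570.
Step 6: alpha = 0.1. fail to reject H0.

rho = 0.4182, p = 0.200570, fail to reject H0 at alpha = 0.1.


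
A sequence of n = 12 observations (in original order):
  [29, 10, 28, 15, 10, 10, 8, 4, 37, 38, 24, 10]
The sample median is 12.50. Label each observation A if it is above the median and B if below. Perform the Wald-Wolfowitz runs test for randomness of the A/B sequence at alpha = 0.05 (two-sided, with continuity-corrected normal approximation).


Step 1: Compute median = 12.50; label A = above, B = below.
Labels in order: ABAABBBBAAAB  (n_A = 6, n_B = 6)
Step 2: Count runs R = 6.
Step 3: Under H0 (random ordering), E[R] = 2*n_A*n_B/(n_A+n_B) + 1 = 2*6*6/12 + 1 = 7.0000.
        Var[R] = 2*n_A*n_B*(2*n_A*n_B - n_A - n_B) / ((n_A+n_B)^2 * (n_A+n_B-1)) = 4320/1584 = 2.7273.
        SD[R] = 1.6514.
Step 4: Continuity-corrected z = (R + 0.5 - E[R]) / SD[R] = (6 + 0.5 - 7.0000) / 1.6514 = -0.3028.
Step 5: Two-sided p-value via normal approximation = 2*(1 - Phi(|z|)) = 0.762069.
Step 6: alpha = 0.05. fail to reject H0.

R = 6, z = -0.3028, p = 0.762069, fail to reject H0.


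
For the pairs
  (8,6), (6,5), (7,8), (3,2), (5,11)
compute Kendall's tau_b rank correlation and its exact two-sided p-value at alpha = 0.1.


Step 1: Enumerate the 10 unordered pairs (i,j) with i<j and classify each by sign(x_j-x_i) * sign(y_j-y_i).
  (1,2):dx=-2,dy=-1->C; (1,3):dx=-1,dy=+2->D; (1,4):dx=-5,dy=-4->C; (1,5):dx=-3,dy=+5->D
  (2,3):dx=+1,dy=+3->C; (2,4):dx=-3,dy=-3->C; (2,5):dx=-1,dy=+6->D; (3,4):dx=-4,dy=-6->C
  (3,5):dx=-2,dy=+3->D; (4,5):dx=+2,dy=+9->C
Step 2: C = 6, D = 4, total pairs = 10.
Step 3: tau = (C - D)/(n(n-1)/2) = (6 - 4)/10 = 0.200000.
Step 4: Exact two-sided p-value (enumerate n! = 120 permutations of y under H0): p = 0.816667.
Step 5: alpha = 0.1. fail to reject H0.

tau_b = 0.2000 (C=6, D=4), p = 0.816667, fail to reject H0.


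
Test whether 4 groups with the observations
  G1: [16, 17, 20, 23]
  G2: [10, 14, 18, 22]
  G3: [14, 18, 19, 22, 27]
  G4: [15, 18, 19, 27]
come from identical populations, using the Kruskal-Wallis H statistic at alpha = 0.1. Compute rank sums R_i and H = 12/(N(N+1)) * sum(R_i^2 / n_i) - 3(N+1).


Step 1: Combine all N = 17 observations and assign midranks.
sorted (value, group, rank): (10,G2,1), (14,G2,2.5), (14,G3,2.5), (15,G4,4), (16,G1,5), (17,G1,6), (18,G2,8), (18,G3,8), (18,G4,8), (19,G3,10.5), (19,G4,10.5), (20,G1,12), (22,G2,13.5), (22,G3,13.5), (23,G1,15), (27,G3,16.5), (27,G4,16.5)
Step 2: Sum ranks within each group.
R_1 = 38 (n_1 = 4)
R_2 = 25 (n_2 = 4)
R_3 = 51 (n_3 = 5)
R_4 = 39 (n_4 = 4)
Step 3: H = 12/(N(N+1)) * sum(R_i^2/n_i) - 3(N+1)
     = 12/(17*18) * (38^2/4 + 25^2/4 + 51^2/5 + 39^2/4) - 3*18
     = 0.039216 * 1417.7 - 54
     = 1.596078.
Step 4: Ties present; correction factor C = 1 - 48/(17^3 - 17) = 0.990196. Corrected H = 1.596078 / 0.990196 = 1.611881.
Step 5: Under H0, H ~ chi^2(3); p-value = 0.656699.
Step 6: alpha = 0.1. fail to reject H0.

H = 1.6119, df = 3, p = 0.656699, fail to reject H0.


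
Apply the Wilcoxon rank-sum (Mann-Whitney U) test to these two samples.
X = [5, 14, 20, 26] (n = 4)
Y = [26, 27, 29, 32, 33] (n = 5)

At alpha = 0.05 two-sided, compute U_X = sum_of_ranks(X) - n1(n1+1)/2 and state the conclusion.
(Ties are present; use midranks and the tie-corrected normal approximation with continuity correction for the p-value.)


Step 1: Combine and sort all 9 observations; assign midranks.
sorted (value, group): (5,X), (14,X), (20,X), (26,X), (26,Y), (27,Y), (29,Y), (32,Y), (33,Y)
ranks: 5->1, 14->2, 20->3, 26->4.5, 26->4.5, 27->6, 29->7, 32->8, 33->9
Step 2: Rank sum for X: R1 = 1 + 2 + 3 + 4.5 = 10.5.
Step 3: U_X = R1 - n1(n1+1)/2 = 10.5 - 4*5/2 = 10.5 - 10 = 0.5.
       U_Y = n1*n2 - U_X = 20 - 0.5 = 19.5.
Step 4: Ties are present, so use the tie-corrected normal approximation (with continuity correction) for the p-value.
Step 5: p-value = 0.026844; compare to alpha = 0.05. reject H0.

U_X = 0.5, p = 0.026844, reject H0 at alpha = 0.05.


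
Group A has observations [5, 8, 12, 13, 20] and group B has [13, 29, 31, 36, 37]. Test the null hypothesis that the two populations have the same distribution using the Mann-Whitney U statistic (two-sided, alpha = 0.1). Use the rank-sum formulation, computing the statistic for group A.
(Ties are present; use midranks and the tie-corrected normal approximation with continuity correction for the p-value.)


Step 1: Combine and sort all 10 observations; assign midranks.
sorted (value, group): (5,X), (8,X), (12,X), (13,X), (13,Y), (20,X), (29,Y), (31,Y), (36,Y), (37,Y)
ranks: 5->1, 8->2, 12->3, 13->4.5, 13->4.5, 20->6, 29->7, 31->8, 36->9, 37->10
Step 2: Rank sum for X: R1 = 1 + 2 + 3 + 4.5 + 6 = 16.5.
Step 3: U_X = R1 - n1(n1+1)/2 = 16.5 - 5*6/2 = 16.5 - 15 = 1.5.
       U_Y = n1*n2 - U_X = 25 - 1.5 = 23.5.
Step 4: Ties are present, so use the tie-corrected normal approximation (with continuity correction) for the p-value.
Step 5: p-value = 0.027803; compare to alpha = 0.1. reject H0.

U_X = 1.5, p = 0.027803, reject H0 at alpha = 0.1.


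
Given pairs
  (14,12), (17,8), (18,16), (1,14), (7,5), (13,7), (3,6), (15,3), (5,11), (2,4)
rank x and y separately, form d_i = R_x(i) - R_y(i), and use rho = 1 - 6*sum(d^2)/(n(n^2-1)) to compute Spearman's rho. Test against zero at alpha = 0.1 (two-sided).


Step 1: Rank x and y separately (midranks; no ties here).
rank(x): 14->7, 17->9, 18->10, 1->1, 7->5, 13->6, 3->3, 15->8, 5->4, 2->2
rank(y): 12->8, 8->6, 16->10, 14->9, 5->3, 7->5, 6->4, 3->1, 11->7, 4->2
Step 2: d_i = R_x(i) - R_y(i); compute d_i^2.
  (7-8)^2=1, (9-6)^2=9, (10-10)^2=0, (1-9)^2=64, (5-3)^2=4, (6-5)^2=1, (3-4)^2=1, (8-1)^2=49, (4-7)^2=9, (2-2)^2=0
sum(d^2) = 138.
Step 3: rho = 1 - 6*138 / (10*(10^2 - 1)) = 1 - 828/990 = 0.163636.
Step 4: Under H0, t = rho * sqrt((n-2)/(1-rho^2)) = 0.4692 ~ t(8).
Step 5: Two-sided p-value from the t-distribution with 8 df = 0.651477.
Step 6: alpha = 0.1. fail to reject H0.

rho = 0.1636, p = 0.651477, fail to reject H0 at alpha = 0.1.


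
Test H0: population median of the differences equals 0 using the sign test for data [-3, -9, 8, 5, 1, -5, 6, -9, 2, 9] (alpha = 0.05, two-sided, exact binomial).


Step 1: Discard zero differences. Original n = 10; n_eff = number of nonzero differences = 10.
Nonzero differences (with sign): -3, -9, +8, +5, +1, -5, +6, -9, +2, +9
Step 2: Count signs: positive = 6, negative = 4.
Step 3: Under H0: P(positive) = 0.5, so the number of positives S ~ Bin(10, 0.5).
Step 4: Two-sided exact p-value = sum of Bin(10,0.5) probabilities at or below the observed probability = 0.753906.
Step 5: alpha = 0.05. fail to reject H0.

n_eff = 10, pos = 6, neg = 4, p = 0.753906, fail to reject H0.


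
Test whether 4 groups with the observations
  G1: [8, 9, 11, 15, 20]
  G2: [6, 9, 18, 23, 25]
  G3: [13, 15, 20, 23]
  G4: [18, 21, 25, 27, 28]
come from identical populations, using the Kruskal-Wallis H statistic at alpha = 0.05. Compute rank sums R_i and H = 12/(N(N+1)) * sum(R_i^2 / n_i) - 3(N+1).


Step 1: Combine all N = 19 observations and assign midranks.
sorted (value, group, rank): (6,G2,1), (8,G1,2), (9,G1,3.5), (9,G2,3.5), (11,G1,5), (13,G3,6), (15,G1,7.5), (15,G3,7.5), (18,G2,9.5), (18,G4,9.5), (20,G1,11.5), (20,G3,11.5), (21,G4,13), (23,G2,14.5), (23,G3,14.5), (25,G2,16.5), (25,G4,16.5), (27,G4,18), (28,G4,19)
Step 2: Sum ranks within each group.
R_1 = 29.5 (n_1 = 5)
R_2 = 45 (n_2 = 5)
R_3 = 39.5 (n_3 = 4)
R_4 = 76 (n_4 = 5)
Step 3: H = 12/(N(N+1)) * sum(R_i^2/n_i) - 3(N+1)
     = 12/(19*20) * (29.5^2/5 + 45^2/5 + 39.5^2/4 + 76^2/5) - 3*20
     = 0.031579 * 2124.31 - 60
     = 7.083553.
Step 4: Ties present; correction factor C = 1 - 36/(19^3 - 19) = 0.994737. Corrected H = 7.083553 / 0.994737 = 7.121032.
Step 5: Under H0, H ~ chi^2(3); p-value = 0.068139.
Step 6: alpha = 0.05. fail to reject H0.

H = 7.1210, df = 3, p = 0.068139, fail to reject H0.
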